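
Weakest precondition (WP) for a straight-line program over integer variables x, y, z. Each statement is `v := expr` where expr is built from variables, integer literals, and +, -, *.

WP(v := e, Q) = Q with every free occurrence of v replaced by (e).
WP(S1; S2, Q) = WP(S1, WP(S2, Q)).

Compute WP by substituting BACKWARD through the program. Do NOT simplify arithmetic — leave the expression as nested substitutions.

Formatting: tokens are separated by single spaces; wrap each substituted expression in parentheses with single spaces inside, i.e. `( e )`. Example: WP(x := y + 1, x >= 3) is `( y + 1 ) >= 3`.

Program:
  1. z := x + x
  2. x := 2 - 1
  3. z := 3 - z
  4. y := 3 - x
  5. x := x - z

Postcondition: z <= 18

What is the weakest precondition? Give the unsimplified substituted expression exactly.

post: z <= 18
stmt 5: x := x - z  -- replace 0 occurrence(s) of x with (x - z)
  => z <= 18
stmt 4: y := 3 - x  -- replace 0 occurrence(s) of y with (3 - x)
  => z <= 18
stmt 3: z := 3 - z  -- replace 1 occurrence(s) of z with (3 - z)
  => ( 3 - z ) <= 18
stmt 2: x := 2 - 1  -- replace 0 occurrence(s) of x with (2 - 1)
  => ( 3 - z ) <= 18
stmt 1: z := x + x  -- replace 1 occurrence(s) of z with (x + x)
  => ( 3 - ( x + x ) ) <= 18

Answer: ( 3 - ( x + x ) ) <= 18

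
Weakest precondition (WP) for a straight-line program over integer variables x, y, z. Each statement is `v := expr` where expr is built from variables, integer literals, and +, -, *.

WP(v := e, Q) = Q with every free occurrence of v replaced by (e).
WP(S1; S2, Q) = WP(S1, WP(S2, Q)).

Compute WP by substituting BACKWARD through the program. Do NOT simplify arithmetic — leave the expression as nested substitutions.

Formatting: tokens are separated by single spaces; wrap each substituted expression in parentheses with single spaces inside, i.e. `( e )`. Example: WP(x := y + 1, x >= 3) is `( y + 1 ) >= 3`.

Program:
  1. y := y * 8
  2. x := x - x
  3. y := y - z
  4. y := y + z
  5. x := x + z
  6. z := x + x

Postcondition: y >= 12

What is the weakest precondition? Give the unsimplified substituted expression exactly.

Answer: ( ( ( y * 8 ) - z ) + z ) >= 12

Derivation:
post: y >= 12
stmt 6: z := x + x  -- replace 0 occurrence(s) of z with (x + x)
  => y >= 12
stmt 5: x := x + z  -- replace 0 occurrence(s) of x with (x + z)
  => y >= 12
stmt 4: y := y + z  -- replace 1 occurrence(s) of y with (y + z)
  => ( y + z ) >= 12
stmt 3: y := y - z  -- replace 1 occurrence(s) of y with (y - z)
  => ( ( y - z ) + z ) >= 12
stmt 2: x := x - x  -- replace 0 occurrence(s) of x with (x - x)
  => ( ( y - z ) + z ) >= 12
stmt 1: y := y * 8  -- replace 1 occurrence(s) of y with (y * 8)
  => ( ( ( y * 8 ) - z ) + z ) >= 12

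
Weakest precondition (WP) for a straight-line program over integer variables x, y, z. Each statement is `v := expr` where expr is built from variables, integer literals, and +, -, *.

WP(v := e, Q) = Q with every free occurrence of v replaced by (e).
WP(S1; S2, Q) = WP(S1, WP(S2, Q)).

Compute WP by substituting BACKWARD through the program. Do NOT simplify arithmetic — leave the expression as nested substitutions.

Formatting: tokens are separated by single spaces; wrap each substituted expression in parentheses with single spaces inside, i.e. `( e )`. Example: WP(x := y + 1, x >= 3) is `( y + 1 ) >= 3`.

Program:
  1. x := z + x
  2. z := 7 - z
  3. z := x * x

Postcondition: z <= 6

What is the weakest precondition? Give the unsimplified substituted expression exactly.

Answer: ( ( z + x ) * ( z + x ) ) <= 6

Derivation:
post: z <= 6
stmt 3: z := x * x  -- replace 1 occurrence(s) of z with (x * x)
  => ( x * x ) <= 6
stmt 2: z := 7 - z  -- replace 0 occurrence(s) of z with (7 - z)
  => ( x * x ) <= 6
stmt 1: x := z + x  -- replace 2 occurrence(s) of x with (z + x)
  => ( ( z + x ) * ( z + x ) ) <= 6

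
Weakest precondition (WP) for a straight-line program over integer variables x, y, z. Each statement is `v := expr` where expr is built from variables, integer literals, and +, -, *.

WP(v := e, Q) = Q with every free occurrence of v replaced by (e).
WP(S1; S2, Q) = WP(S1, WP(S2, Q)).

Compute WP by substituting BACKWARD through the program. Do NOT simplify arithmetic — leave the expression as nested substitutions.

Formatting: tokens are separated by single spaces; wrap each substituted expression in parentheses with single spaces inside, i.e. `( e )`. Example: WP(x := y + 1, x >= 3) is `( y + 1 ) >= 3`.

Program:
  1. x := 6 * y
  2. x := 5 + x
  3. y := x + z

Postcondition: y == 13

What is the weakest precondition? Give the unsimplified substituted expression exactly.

Answer: ( ( 5 + ( 6 * y ) ) + z ) == 13

Derivation:
post: y == 13
stmt 3: y := x + z  -- replace 1 occurrence(s) of y with (x + z)
  => ( x + z ) == 13
stmt 2: x := 5 + x  -- replace 1 occurrence(s) of x with (5 + x)
  => ( ( 5 + x ) + z ) == 13
stmt 1: x := 6 * y  -- replace 1 occurrence(s) of x with (6 * y)
  => ( ( 5 + ( 6 * y ) ) + z ) == 13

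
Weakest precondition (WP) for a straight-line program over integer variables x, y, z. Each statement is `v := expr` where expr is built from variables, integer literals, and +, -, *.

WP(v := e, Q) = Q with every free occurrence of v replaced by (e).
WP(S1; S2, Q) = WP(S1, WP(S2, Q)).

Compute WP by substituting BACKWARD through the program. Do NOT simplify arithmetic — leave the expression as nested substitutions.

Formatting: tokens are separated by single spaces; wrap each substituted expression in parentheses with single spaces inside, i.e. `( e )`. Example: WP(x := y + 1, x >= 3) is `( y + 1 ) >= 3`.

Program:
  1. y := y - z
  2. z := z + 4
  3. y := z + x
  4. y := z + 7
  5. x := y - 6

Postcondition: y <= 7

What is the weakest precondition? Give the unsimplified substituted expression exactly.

Answer: ( ( z + 4 ) + 7 ) <= 7

Derivation:
post: y <= 7
stmt 5: x := y - 6  -- replace 0 occurrence(s) of x with (y - 6)
  => y <= 7
stmt 4: y := z + 7  -- replace 1 occurrence(s) of y with (z + 7)
  => ( z + 7 ) <= 7
stmt 3: y := z + x  -- replace 0 occurrence(s) of y with (z + x)
  => ( z + 7 ) <= 7
stmt 2: z := z + 4  -- replace 1 occurrence(s) of z with (z + 4)
  => ( ( z + 4 ) + 7 ) <= 7
stmt 1: y := y - z  -- replace 0 occurrence(s) of y with (y - z)
  => ( ( z + 4 ) + 7 ) <= 7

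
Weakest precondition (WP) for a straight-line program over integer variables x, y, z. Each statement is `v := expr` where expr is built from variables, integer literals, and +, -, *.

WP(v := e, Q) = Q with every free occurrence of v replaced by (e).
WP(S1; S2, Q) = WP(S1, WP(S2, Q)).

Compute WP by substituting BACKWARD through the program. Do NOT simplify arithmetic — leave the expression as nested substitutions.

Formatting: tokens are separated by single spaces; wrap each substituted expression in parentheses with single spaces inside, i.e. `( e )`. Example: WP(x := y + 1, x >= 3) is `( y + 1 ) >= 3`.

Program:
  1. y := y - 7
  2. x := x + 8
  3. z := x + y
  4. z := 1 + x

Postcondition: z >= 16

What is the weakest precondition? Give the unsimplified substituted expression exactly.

post: z >= 16
stmt 4: z := 1 + x  -- replace 1 occurrence(s) of z with (1 + x)
  => ( 1 + x ) >= 16
stmt 3: z := x + y  -- replace 0 occurrence(s) of z with (x + y)
  => ( 1 + x ) >= 16
stmt 2: x := x + 8  -- replace 1 occurrence(s) of x with (x + 8)
  => ( 1 + ( x + 8 ) ) >= 16
stmt 1: y := y - 7  -- replace 0 occurrence(s) of y with (y - 7)
  => ( 1 + ( x + 8 ) ) >= 16

Answer: ( 1 + ( x + 8 ) ) >= 16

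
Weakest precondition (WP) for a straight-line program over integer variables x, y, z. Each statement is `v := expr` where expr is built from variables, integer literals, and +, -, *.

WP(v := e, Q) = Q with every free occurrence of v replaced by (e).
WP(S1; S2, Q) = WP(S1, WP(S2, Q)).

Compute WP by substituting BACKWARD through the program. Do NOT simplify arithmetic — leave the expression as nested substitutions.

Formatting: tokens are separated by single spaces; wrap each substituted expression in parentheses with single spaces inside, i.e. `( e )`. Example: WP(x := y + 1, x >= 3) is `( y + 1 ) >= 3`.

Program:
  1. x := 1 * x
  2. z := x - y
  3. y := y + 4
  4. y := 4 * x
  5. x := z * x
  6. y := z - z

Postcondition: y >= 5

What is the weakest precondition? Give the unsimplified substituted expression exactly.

Answer: ( ( ( 1 * x ) - y ) - ( ( 1 * x ) - y ) ) >= 5

Derivation:
post: y >= 5
stmt 6: y := z - z  -- replace 1 occurrence(s) of y with (z - z)
  => ( z - z ) >= 5
stmt 5: x := z * x  -- replace 0 occurrence(s) of x with (z * x)
  => ( z - z ) >= 5
stmt 4: y := 4 * x  -- replace 0 occurrence(s) of y with (4 * x)
  => ( z - z ) >= 5
stmt 3: y := y + 4  -- replace 0 occurrence(s) of y with (y + 4)
  => ( z - z ) >= 5
stmt 2: z := x - y  -- replace 2 occurrence(s) of z with (x - y)
  => ( ( x - y ) - ( x - y ) ) >= 5
stmt 1: x := 1 * x  -- replace 2 occurrence(s) of x with (1 * x)
  => ( ( ( 1 * x ) - y ) - ( ( 1 * x ) - y ) ) >= 5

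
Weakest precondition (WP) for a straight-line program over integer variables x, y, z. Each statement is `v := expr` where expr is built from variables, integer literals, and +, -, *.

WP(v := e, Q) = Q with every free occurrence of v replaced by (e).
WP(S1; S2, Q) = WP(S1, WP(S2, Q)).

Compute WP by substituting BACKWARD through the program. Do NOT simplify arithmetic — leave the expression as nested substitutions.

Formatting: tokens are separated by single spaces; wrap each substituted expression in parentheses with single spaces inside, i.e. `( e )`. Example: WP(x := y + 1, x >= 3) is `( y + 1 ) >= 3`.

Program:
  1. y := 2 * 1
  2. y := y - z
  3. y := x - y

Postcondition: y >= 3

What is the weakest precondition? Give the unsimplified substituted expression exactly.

Answer: ( x - ( ( 2 * 1 ) - z ) ) >= 3

Derivation:
post: y >= 3
stmt 3: y := x - y  -- replace 1 occurrence(s) of y with (x - y)
  => ( x - y ) >= 3
stmt 2: y := y - z  -- replace 1 occurrence(s) of y with (y - z)
  => ( x - ( y - z ) ) >= 3
stmt 1: y := 2 * 1  -- replace 1 occurrence(s) of y with (2 * 1)
  => ( x - ( ( 2 * 1 ) - z ) ) >= 3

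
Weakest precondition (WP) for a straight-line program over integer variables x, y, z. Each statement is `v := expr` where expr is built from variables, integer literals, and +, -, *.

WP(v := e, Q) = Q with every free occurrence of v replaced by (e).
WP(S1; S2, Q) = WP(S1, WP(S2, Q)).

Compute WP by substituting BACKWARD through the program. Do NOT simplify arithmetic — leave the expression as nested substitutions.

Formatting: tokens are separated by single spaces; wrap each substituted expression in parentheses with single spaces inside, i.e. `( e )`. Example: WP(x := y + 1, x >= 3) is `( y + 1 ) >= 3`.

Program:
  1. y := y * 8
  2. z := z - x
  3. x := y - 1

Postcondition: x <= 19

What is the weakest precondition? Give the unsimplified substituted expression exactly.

post: x <= 19
stmt 3: x := y - 1  -- replace 1 occurrence(s) of x with (y - 1)
  => ( y - 1 ) <= 19
stmt 2: z := z - x  -- replace 0 occurrence(s) of z with (z - x)
  => ( y - 1 ) <= 19
stmt 1: y := y * 8  -- replace 1 occurrence(s) of y with (y * 8)
  => ( ( y * 8 ) - 1 ) <= 19

Answer: ( ( y * 8 ) - 1 ) <= 19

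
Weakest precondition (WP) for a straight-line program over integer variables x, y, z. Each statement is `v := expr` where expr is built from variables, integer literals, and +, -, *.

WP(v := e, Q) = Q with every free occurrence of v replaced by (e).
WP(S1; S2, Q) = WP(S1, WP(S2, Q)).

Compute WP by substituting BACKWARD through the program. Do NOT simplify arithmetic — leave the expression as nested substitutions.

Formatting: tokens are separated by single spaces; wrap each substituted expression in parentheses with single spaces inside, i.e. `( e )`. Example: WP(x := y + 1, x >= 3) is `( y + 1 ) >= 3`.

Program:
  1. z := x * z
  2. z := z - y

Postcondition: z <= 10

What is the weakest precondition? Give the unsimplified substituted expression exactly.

post: z <= 10
stmt 2: z := z - y  -- replace 1 occurrence(s) of z with (z - y)
  => ( z - y ) <= 10
stmt 1: z := x * z  -- replace 1 occurrence(s) of z with (x * z)
  => ( ( x * z ) - y ) <= 10

Answer: ( ( x * z ) - y ) <= 10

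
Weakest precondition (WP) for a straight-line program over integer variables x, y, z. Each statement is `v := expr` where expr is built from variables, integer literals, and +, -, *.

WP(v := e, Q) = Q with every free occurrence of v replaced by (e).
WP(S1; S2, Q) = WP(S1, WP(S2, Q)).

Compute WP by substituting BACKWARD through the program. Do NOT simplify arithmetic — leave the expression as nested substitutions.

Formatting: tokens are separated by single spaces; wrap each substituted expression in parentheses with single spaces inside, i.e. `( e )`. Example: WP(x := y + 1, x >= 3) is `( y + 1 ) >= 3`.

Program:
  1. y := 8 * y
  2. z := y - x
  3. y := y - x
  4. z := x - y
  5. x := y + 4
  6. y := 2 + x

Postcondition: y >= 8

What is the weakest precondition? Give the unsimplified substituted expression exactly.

post: y >= 8
stmt 6: y := 2 + x  -- replace 1 occurrence(s) of y with (2 + x)
  => ( 2 + x ) >= 8
stmt 5: x := y + 4  -- replace 1 occurrence(s) of x with (y + 4)
  => ( 2 + ( y + 4 ) ) >= 8
stmt 4: z := x - y  -- replace 0 occurrence(s) of z with (x - y)
  => ( 2 + ( y + 4 ) ) >= 8
stmt 3: y := y - x  -- replace 1 occurrence(s) of y with (y - x)
  => ( 2 + ( ( y - x ) + 4 ) ) >= 8
stmt 2: z := y - x  -- replace 0 occurrence(s) of z with (y - x)
  => ( 2 + ( ( y - x ) + 4 ) ) >= 8
stmt 1: y := 8 * y  -- replace 1 occurrence(s) of y with (8 * y)
  => ( 2 + ( ( ( 8 * y ) - x ) + 4 ) ) >= 8

Answer: ( 2 + ( ( ( 8 * y ) - x ) + 4 ) ) >= 8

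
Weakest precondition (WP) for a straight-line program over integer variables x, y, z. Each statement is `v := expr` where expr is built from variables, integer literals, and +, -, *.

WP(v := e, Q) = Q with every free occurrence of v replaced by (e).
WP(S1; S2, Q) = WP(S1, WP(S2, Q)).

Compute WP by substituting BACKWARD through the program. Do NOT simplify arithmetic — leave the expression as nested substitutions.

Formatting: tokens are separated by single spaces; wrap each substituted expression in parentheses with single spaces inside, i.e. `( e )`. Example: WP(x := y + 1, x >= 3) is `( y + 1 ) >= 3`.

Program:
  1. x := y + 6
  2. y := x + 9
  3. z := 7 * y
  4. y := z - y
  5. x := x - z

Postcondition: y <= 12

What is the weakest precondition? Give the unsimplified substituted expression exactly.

post: y <= 12
stmt 5: x := x - z  -- replace 0 occurrence(s) of x with (x - z)
  => y <= 12
stmt 4: y := z - y  -- replace 1 occurrence(s) of y with (z - y)
  => ( z - y ) <= 12
stmt 3: z := 7 * y  -- replace 1 occurrence(s) of z with (7 * y)
  => ( ( 7 * y ) - y ) <= 12
stmt 2: y := x + 9  -- replace 2 occurrence(s) of y with (x + 9)
  => ( ( 7 * ( x + 9 ) ) - ( x + 9 ) ) <= 12
stmt 1: x := y + 6  -- replace 2 occurrence(s) of x with (y + 6)
  => ( ( 7 * ( ( y + 6 ) + 9 ) ) - ( ( y + 6 ) + 9 ) ) <= 12

Answer: ( ( 7 * ( ( y + 6 ) + 9 ) ) - ( ( y + 6 ) + 9 ) ) <= 12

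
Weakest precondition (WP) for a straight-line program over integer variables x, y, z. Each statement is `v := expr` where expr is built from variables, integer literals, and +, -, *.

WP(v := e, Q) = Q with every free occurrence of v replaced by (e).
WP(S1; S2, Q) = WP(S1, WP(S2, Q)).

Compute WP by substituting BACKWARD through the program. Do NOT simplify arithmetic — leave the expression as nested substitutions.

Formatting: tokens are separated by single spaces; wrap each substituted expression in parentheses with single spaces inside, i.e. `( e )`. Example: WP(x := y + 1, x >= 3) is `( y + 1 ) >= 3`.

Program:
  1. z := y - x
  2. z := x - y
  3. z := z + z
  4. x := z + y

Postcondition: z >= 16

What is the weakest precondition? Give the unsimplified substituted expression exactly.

Answer: ( ( x - y ) + ( x - y ) ) >= 16

Derivation:
post: z >= 16
stmt 4: x := z + y  -- replace 0 occurrence(s) of x with (z + y)
  => z >= 16
stmt 3: z := z + z  -- replace 1 occurrence(s) of z with (z + z)
  => ( z + z ) >= 16
stmt 2: z := x - y  -- replace 2 occurrence(s) of z with (x - y)
  => ( ( x - y ) + ( x - y ) ) >= 16
stmt 1: z := y - x  -- replace 0 occurrence(s) of z with (y - x)
  => ( ( x - y ) + ( x - y ) ) >= 16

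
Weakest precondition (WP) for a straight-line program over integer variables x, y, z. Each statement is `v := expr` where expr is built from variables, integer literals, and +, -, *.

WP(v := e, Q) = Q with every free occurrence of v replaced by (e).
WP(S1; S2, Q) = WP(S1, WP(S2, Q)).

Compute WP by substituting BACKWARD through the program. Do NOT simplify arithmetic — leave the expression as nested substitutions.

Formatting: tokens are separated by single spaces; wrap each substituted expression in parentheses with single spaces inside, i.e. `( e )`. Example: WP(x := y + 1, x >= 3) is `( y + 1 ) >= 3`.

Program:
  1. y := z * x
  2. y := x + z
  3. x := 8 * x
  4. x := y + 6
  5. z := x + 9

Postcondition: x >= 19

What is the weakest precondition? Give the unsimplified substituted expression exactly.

Answer: ( ( x + z ) + 6 ) >= 19

Derivation:
post: x >= 19
stmt 5: z := x + 9  -- replace 0 occurrence(s) of z with (x + 9)
  => x >= 19
stmt 4: x := y + 6  -- replace 1 occurrence(s) of x with (y + 6)
  => ( y + 6 ) >= 19
stmt 3: x := 8 * x  -- replace 0 occurrence(s) of x with (8 * x)
  => ( y + 6 ) >= 19
stmt 2: y := x + z  -- replace 1 occurrence(s) of y with (x + z)
  => ( ( x + z ) + 6 ) >= 19
stmt 1: y := z * x  -- replace 0 occurrence(s) of y with (z * x)
  => ( ( x + z ) + 6 ) >= 19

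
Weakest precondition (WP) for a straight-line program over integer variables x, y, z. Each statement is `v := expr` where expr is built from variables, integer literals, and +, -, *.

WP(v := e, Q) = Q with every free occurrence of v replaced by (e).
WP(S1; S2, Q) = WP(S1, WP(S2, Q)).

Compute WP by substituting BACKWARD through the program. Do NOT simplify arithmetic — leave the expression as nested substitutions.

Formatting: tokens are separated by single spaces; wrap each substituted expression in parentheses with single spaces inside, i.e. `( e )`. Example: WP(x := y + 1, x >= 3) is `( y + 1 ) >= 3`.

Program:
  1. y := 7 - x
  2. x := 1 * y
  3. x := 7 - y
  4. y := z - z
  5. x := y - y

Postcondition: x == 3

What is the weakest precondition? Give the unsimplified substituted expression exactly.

post: x == 3
stmt 5: x := y - y  -- replace 1 occurrence(s) of x with (y - y)
  => ( y - y ) == 3
stmt 4: y := z - z  -- replace 2 occurrence(s) of y with (z - z)
  => ( ( z - z ) - ( z - z ) ) == 3
stmt 3: x := 7 - y  -- replace 0 occurrence(s) of x with (7 - y)
  => ( ( z - z ) - ( z - z ) ) == 3
stmt 2: x := 1 * y  -- replace 0 occurrence(s) of x with (1 * y)
  => ( ( z - z ) - ( z - z ) ) == 3
stmt 1: y := 7 - x  -- replace 0 occurrence(s) of y with (7 - x)
  => ( ( z - z ) - ( z - z ) ) == 3

Answer: ( ( z - z ) - ( z - z ) ) == 3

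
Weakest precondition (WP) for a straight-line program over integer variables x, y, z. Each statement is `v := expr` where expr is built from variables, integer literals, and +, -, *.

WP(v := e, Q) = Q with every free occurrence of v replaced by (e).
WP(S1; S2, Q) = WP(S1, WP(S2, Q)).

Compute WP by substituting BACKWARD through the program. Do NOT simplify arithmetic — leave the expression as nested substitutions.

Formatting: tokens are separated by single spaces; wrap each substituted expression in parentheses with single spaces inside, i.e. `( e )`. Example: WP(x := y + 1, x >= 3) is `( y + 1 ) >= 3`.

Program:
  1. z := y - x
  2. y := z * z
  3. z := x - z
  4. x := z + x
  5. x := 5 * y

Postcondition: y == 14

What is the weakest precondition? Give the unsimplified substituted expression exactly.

post: y == 14
stmt 5: x := 5 * y  -- replace 0 occurrence(s) of x with (5 * y)
  => y == 14
stmt 4: x := z + x  -- replace 0 occurrence(s) of x with (z + x)
  => y == 14
stmt 3: z := x - z  -- replace 0 occurrence(s) of z with (x - z)
  => y == 14
stmt 2: y := z * z  -- replace 1 occurrence(s) of y with (z * z)
  => ( z * z ) == 14
stmt 1: z := y - x  -- replace 2 occurrence(s) of z with (y - x)
  => ( ( y - x ) * ( y - x ) ) == 14

Answer: ( ( y - x ) * ( y - x ) ) == 14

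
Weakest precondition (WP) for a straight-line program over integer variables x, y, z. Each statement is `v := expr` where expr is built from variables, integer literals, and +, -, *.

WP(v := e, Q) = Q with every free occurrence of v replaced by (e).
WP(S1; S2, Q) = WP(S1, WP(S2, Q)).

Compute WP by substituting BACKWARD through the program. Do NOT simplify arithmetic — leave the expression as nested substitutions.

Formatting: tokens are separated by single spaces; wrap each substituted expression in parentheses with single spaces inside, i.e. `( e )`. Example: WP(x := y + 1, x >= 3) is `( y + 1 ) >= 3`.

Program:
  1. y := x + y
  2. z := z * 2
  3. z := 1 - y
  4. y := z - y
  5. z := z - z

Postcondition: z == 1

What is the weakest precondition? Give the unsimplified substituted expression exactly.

Answer: ( ( 1 - ( x + y ) ) - ( 1 - ( x + y ) ) ) == 1

Derivation:
post: z == 1
stmt 5: z := z - z  -- replace 1 occurrence(s) of z with (z - z)
  => ( z - z ) == 1
stmt 4: y := z - y  -- replace 0 occurrence(s) of y with (z - y)
  => ( z - z ) == 1
stmt 3: z := 1 - y  -- replace 2 occurrence(s) of z with (1 - y)
  => ( ( 1 - y ) - ( 1 - y ) ) == 1
stmt 2: z := z * 2  -- replace 0 occurrence(s) of z with (z * 2)
  => ( ( 1 - y ) - ( 1 - y ) ) == 1
stmt 1: y := x + y  -- replace 2 occurrence(s) of y with (x + y)
  => ( ( 1 - ( x + y ) ) - ( 1 - ( x + y ) ) ) == 1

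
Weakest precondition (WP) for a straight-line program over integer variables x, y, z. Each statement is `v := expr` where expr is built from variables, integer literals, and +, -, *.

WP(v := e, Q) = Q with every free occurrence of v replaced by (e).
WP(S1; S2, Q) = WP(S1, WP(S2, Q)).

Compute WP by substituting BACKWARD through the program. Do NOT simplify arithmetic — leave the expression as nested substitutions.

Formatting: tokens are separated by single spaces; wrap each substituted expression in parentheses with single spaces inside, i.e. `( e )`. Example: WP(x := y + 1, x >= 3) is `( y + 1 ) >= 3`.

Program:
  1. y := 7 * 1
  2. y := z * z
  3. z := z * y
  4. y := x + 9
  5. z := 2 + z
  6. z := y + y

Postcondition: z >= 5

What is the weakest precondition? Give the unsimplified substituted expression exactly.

post: z >= 5
stmt 6: z := y + y  -- replace 1 occurrence(s) of z with (y + y)
  => ( y + y ) >= 5
stmt 5: z := 2 + z  -- replace 0 occurrence(s) of z with (2 + z)
  => ( y + y ) >= 5
stmt 4: y := x + 9  -- replace 2 occurrence(s) of y with (x + 9)
  => ( ( x + 9 ) + ( x + 9 ) ) >= 5
stmt 3: z := z * y  -- replace 0 occurrence(s) of z with (z * y)
  => ( ( x + 9 ) + ( x + 9 ) ) >= 5
stmt 2: y := z * z  -- replace 0 occurrence(s) of y with (z * z)
  => ( ( x + 9 ) + ( x + 9 ) ) >= 5
stmt 1: y := 7 * 1  -- replace 0 occurrence(s) of y with (7 * 1)
  => ( ( x + 9 ) + ( x + 9 ) ) >= 5

Answer: ( ( x + 9 ) + ( x + 9 ) ) >= 5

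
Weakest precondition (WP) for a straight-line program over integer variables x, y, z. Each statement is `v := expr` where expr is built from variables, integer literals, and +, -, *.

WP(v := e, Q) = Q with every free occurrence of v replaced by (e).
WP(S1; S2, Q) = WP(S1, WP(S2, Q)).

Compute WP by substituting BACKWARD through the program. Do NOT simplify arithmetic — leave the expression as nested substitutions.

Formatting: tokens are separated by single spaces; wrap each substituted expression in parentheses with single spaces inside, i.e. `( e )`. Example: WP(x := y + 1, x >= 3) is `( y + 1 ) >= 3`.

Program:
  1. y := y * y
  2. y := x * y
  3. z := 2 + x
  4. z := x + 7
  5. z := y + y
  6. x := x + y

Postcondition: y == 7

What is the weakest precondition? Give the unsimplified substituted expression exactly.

post: y == 7
stmt 6: x := x + y  -- replace 0 occurrence(s) of x with (x + y)
  => y == 7
stmt 5: z := y + y  -- replace 0 occurrence(s) of z with (y + y)
  => y == 7
stmt 4: z := x + 7  -- replace 0 occurrence(s) of z with (x + 7)
  => y == 7
stmt 3: z := 2 + x  -- replace 0 occurrence(s) of z with (2 + x)
  => y == 7
stmt 2: y := x * y  -- replace 1 occurrence(s) of y with (x * y)
  => ( x * y ) == 7
stmt 1: y := y * y  -- replace 1 occurrence(s) of y with (y * y)
  => ( x * ( y * y ) ) == 7

Answer: ( x * ( y * y ) ) == 7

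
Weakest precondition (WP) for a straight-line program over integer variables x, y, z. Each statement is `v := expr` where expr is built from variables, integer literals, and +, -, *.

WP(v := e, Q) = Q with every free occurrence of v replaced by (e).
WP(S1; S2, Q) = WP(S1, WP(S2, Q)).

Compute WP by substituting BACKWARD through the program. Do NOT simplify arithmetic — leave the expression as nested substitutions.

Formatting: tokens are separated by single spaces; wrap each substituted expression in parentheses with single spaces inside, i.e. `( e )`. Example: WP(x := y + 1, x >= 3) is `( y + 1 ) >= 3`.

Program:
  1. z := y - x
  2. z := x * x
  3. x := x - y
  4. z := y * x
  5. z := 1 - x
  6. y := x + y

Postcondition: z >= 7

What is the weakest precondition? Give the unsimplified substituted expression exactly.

Answer: ( 1 - ( x - y ) ) >= 7

Derivation:
post: z >= 7
stmt 6: y := x + y  -- replace 0 occurrence(s) of y with (x + y)
  => z >= 7
stmt 5: z := 1 - x  -- replace 1 occurrence(s) of z with (1 - x)
  => ( 1 - x ) >= 7
stmt 4: z := y * x  -- replace 0 occurrence(s) of z with (y * x)
  => ( 1 - x ) >= 7
stmt 3: x := x - y  -- replace 1 occurrence(s) of x with (x - y)
  => ( 1 - ( x - y ) ) >= 7
stmt 2: z := x * x  -- replace 0 occurrence(s) of z with (x * x)
  => ( 1 - ( x - y ) ) >= 7
stmt 1: z := y - x  -- replace 0 occurrence(s) of z with (y - x)
  => ( 1 - ( x - y ) ) >= 7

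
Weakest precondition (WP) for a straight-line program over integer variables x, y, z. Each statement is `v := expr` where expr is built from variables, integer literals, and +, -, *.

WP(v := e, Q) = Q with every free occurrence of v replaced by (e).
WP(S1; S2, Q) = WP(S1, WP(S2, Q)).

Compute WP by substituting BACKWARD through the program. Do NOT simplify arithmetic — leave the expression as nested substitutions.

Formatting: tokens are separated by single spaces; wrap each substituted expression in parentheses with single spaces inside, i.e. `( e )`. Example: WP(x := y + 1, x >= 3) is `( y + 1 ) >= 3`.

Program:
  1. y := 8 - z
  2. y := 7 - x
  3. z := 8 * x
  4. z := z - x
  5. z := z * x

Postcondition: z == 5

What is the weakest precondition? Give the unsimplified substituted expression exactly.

Answer: ( ( ( 8 * x ) - x ) * x ) == 5

Derivation:
post: z == 5
stmt 5: z := z * x  -- replace 1 occurrence(s) of z with (z * x)
  => ( z * x ) == 5
stmt 4: z := z - x  -- replace 1 occurrence(s) of z with (z - x)
  => ( ( z - x ) * x ) == 5
stmt 3: z := 8 * x  -- replace 1 occurrence(s) of z with (8 * x)
  => ( ( ( 8 * x ) - x ) * x ) == 5
stmt 2: y := 7 - x  -- replace 0 occurrence(s) of y with (7 - x)
  => ( ( ( 8 * x ) - x ) * x ) == 5
stmt 1: y := 8 - z  -- replace 0 occurrence(s) of y with (8 - z)
  => ( ( ( 8 * x ) - x ) * x ) == 5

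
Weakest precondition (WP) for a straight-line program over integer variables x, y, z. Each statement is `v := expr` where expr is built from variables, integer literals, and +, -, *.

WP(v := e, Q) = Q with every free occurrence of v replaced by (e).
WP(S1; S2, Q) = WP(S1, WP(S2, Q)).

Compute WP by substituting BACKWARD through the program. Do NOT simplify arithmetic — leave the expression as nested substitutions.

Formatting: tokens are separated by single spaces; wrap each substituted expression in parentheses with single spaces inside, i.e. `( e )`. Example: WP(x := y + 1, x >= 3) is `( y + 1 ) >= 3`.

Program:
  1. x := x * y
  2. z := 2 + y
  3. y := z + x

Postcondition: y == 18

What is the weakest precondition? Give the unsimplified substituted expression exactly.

Answer: ( ( 2 + y ) + ( x * y ) ) == 18

Derivation:
post: y == 18
stmt 3: y := z + x  -- replace 1 occurrence(s) of y with (z + x)
  => ( z + x ) == 18
stmt 2: z := 2 + y  -- replace 1 occurrence(s) of z with (2 + y)
  => ( ( 2 + y ) + x ) == 18
stmt 1: x := x * y  -- replace 1 occurrence(s) of x with (x * y)
  => ( ( 2 + y ) + ( x * y ) ) == 18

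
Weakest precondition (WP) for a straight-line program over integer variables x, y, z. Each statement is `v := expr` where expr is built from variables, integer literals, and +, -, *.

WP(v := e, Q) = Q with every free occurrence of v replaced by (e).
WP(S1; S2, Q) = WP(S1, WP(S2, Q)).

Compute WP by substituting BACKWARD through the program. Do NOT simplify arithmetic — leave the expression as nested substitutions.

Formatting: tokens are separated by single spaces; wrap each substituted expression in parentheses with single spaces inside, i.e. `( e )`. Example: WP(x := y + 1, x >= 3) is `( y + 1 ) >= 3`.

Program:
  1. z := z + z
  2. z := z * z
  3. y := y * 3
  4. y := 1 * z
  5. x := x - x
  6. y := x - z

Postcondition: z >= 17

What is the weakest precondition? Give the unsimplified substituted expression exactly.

post: z >= 17
stmt 6: y := x - z  -- replace 0 occurrence(s) of y with (x - z)
  => z >= 17
stmt 5: x := x - x  -- replace 0 occurrence(s) of x with (x - x)
  => z >= 17
stmt 4: y := 1 * z  -- replace 0 occurrence(s) of y with (1 * z)
  => z >= 17
stmt 3: y := y * 3  -- replace 0 occurrence(s) of y with (y * 3)
  => z >= 17
stmt 2: z := z * z  -- replace 1 occurrence(s) of z with (z * z)
  => ( z * z ) >= 17
stmt 1: z := z + z  -- replace 2 occurrence(s) of z with (z + z)
  => ( ( z + z ) * ( z + z ) ) >= 17

Answer: ( ( z + z ) * ( z + z ) ) >= 17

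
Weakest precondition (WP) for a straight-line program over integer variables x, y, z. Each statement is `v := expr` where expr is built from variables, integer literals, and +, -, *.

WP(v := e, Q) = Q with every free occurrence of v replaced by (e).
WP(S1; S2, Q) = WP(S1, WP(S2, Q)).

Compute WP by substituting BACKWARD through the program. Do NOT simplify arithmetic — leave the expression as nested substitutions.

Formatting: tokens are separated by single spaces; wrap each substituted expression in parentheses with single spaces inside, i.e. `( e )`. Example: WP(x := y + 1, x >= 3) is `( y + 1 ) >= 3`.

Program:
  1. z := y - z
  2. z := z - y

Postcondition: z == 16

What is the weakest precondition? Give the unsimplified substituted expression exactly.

post: z == 16
stmt 2: z := z - y  -- replace 1 occurrence(s) of z with (z - y)
  => ( z - y ) == 16
stmt 1: z := y - z  -- replace 1 occurrence(s) of z with (y - z)
  => ( ( y - z ) - y ) == 16

Answer: ( ( y - z ) - y ) == 16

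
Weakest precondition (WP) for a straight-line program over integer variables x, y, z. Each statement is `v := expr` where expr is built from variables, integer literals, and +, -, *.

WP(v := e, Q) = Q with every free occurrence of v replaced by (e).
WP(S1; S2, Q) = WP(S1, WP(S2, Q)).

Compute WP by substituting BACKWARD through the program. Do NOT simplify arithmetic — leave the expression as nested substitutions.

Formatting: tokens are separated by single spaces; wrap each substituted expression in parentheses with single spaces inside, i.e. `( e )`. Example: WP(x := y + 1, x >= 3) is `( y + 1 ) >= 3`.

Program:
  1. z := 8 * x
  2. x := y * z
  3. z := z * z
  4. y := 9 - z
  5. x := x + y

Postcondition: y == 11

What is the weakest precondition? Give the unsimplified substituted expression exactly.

Answer: ( 9 - ( ( 8 * x ) * ( 8 * x ) ) ) == 11

Derivation:
post: y == 11
stmt 5: x := x + y  -- replace 0 occurrence(s) of x with (x + y)
  => y == 11
stmt 4: y := 9 - z  -- replace 1 occurrence(s) of y with (9 - z)
  => ( 9 - z ) == 11
stmt 3: z := z * z  -- replace 1 occurrence(s) of z with (z * z)
  => ( 9 - ( z * z ) ) == 11
stmt 2: x := y * z  -- replace 0 occurrence(s) of x with (y * z)
  => ( 9 - ( z * z ) ) == 11
stmt 1: z := 8 * x  -- replace 2 occurrence(s) of z with (8 * x)
  => ( 9 - ( ( 8 * x ) * ( 8 * x ) ) ) == 11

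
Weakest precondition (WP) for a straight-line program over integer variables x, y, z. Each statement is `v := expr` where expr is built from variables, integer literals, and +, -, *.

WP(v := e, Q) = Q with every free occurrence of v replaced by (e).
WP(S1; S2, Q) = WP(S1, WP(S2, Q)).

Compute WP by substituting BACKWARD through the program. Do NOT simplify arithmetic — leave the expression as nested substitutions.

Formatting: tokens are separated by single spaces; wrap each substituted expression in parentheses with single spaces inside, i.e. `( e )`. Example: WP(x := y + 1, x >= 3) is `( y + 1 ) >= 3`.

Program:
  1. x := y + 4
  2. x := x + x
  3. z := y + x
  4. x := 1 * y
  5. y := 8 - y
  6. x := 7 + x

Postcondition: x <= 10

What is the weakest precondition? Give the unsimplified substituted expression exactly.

Answer: ( 7 + ( 1 * y ) ) <= 10

Derivation:
post: x <= 10
stmt 6: x := 7 + x  -- replace 1 occurrence(s) of x with (7 + x)
  => ( 7 + x ) <= 10
stmt 5: y := 8 - y  -- replace 0 occurrence(s) of y with (8 - y)
  => ( 7 + x ) <= 10
stmt 4: x := 1 * y  -- replace 1 occurrence(s) of x with (1 * y)
  => ( 7 + ( 1 * y ) ) <= 10
stmt 3: z := y + x  -- replace 0 occurrence(s) of z with (y + x)
  => ( 7 + ( 1 * y ) ) <= 10
stmt 2: x := x + x  -- replace 0 occurrence(s) of x with (x + x)
  => ( 7 + ( 1 * y ) ) <= 10
stmt 1: x := y + 4  -- replace 0 occurrence(s) of x with (y + 4)
  => ( 7 + ( 1 * y ) ) <= 10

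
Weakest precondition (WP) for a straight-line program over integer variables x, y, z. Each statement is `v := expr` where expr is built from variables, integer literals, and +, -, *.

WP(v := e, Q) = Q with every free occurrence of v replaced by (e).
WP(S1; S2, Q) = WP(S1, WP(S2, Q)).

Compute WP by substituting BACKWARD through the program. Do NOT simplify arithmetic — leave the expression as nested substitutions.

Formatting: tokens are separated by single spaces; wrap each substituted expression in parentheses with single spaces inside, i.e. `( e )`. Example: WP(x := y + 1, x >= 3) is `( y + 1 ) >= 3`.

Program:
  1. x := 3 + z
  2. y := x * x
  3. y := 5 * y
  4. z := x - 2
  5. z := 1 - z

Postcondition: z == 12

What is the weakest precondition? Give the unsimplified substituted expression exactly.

Answer: ( 1 - ( ( 3 + z ) - 2 ) ) == 12

Derivation:
post: z == 12
stmt 5: z := 1 - z  -- replace 1 occurrence(s) of z with (1 - z)
  => ( 1 - z ) == 12
stmt 4: z := x - 2  -- replace 1 occurrence(s) of z with (x - 2)
  => ( 1 - ( x - 2 ) ) == 12
stmt 3: y := 5 * y  -- replace 0 occurrence(s) of y with (5 * y)
  => ( 1 - ( x - 2 ) ) == 12
stmt 2: y := x * x  -- replace 0 occurrence(s) of y with (x * x)
  => ( 1 - ( x - 2 ) ) == 12
stmt 1: x := 3 + z  -- replace 1 occurrence(s) of x with (3 + z)
  => ( 1 - ( ( 3 + z ) - 2 ) ) == 12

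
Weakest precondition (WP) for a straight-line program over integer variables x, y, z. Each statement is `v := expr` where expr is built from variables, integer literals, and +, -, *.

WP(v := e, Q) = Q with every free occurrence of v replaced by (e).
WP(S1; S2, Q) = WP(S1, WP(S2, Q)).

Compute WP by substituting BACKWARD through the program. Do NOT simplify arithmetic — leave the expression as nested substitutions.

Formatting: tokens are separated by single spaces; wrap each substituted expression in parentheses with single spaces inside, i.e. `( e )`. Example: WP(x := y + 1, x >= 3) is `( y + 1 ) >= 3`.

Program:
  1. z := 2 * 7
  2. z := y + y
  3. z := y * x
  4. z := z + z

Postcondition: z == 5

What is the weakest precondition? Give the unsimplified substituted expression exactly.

post: z == 5
stmt 4: z := z + z  -- replace 1 occurrence(s) of z with (z + z)
  => ( z + z ) == 5
stmt 3: z := y * x  -- replace 2 occurrence(s) of z with (y * x)
  => ( ( y * x ) + ( y * x ) ) == 5
stmt 2: z := y + y  -- replace 0 occurrence(s) of z with (y + y)
  => ( ( y * x ) + ( y * x ) ) == 5
stmt 1: z := 2 * 7  -- replace 0 occurrence(s) of z with (2 * 7)
  => ( ( y * x ) + ( y * x ) ) == 5

Answer: ( ( y * x ) + ( y * x ) ) == 5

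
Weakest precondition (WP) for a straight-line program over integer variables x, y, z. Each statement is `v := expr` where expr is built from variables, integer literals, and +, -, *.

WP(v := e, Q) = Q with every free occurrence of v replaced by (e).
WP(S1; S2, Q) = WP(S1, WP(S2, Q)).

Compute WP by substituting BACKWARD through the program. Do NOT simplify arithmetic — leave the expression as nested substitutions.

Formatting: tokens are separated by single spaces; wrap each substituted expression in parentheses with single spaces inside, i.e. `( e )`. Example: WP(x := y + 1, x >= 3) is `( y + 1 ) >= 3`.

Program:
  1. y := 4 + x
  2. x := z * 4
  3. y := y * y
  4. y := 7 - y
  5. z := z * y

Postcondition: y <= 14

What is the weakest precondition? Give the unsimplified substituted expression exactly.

Answer: ( 7 - ( ( 4 + x ) * ( 4 + x ) ) ) <= 14

Derivation:
post: y <= 14
stmt 5: z := z * y  -- replace 0 occurrence(s) of z with (z * y)
  => y <= 14
stmt 4: y := 7 - y  -- replace 1 occurrence(s) of y with (7 - y)
  => ( 7 - y ) <= 14
stmt 3: y := y * y  -- replace 1 occurrence(s) of y with (y * y)
  => ( 7 - ( y * y ) ) <= 14
stmt 2: x := z * 4  -- replace 0 occurrence(s) of x with (z * 4)
  => ( 7 - ( y * y ) ) <= 14
stmt 1: y := 4 + x  -- replace 2 occurrence(s) of y with (4 + x)
  => ( 7 - ( ( 4 + x ) * ( 4 + x ) ) ) <= 14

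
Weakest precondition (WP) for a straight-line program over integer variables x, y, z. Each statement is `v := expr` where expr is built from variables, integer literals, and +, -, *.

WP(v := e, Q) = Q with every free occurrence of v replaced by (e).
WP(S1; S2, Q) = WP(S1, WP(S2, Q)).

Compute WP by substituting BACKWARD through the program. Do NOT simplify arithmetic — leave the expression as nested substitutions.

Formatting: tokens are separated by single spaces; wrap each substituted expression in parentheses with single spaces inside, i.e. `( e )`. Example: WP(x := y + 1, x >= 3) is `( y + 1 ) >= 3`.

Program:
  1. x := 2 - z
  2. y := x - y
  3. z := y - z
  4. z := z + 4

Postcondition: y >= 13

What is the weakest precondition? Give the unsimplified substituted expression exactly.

Answer: ( ( 2 - z ) - y ) >= 13

Derivation:
post: y >= 13
stmt 4: z := z + 4  -- replace 0 occurrence(s) of z with (z + 4)
  => y >= 13
stmt 3: z := y - z  -- replace 0 occurrence(s) of z with (y - z)
  => y >= 13
stmt 2: y := x - y  -- replace 1 occurrence(s) of y with (x - y)
  => ( x - y ) >= 13
stmt 1: x := 2 - z  -- replace 1 occurrence(s) of x with (2 - z)
  => ( ( 2 - z ) - y ) >= 13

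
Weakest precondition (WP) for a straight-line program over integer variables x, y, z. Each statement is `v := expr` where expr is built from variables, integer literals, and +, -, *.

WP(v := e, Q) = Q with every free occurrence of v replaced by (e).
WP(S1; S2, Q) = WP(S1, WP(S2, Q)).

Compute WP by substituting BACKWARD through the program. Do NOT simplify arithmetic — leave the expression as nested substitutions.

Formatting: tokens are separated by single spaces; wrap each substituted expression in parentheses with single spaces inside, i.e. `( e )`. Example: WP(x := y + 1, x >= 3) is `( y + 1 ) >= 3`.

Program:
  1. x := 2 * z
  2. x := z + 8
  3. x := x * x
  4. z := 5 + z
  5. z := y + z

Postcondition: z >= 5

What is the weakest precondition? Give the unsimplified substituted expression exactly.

post: z >= 5
stmt 5: z := y + z  -- replace 1 occurrence(s) of z with (y + z)
  => ( y + z ) >= 5
stmt 4: z := 5 + z  -- replace 1 occurrence(s) of z with (5 + z)
  => ( y + ( 5 + z ) ) >= 5
stmt 3: x := x * x  -- replace 0 occurrence(s) of x with (x * x)
  => ( y + ( 5 + z ) ) >= 5
stmt 2: x := z + 8  -- replace 0 occurrence(s) of x with (z + 8)
  => ( y + ( 5 + z ) ) >= 5
stmt 1: x := 2 * z  -- replace 0 occurrence(s) of x with (2 * z)
  => ( y + ( 5 + z ) ) >= 5

Answer: ( y + ( 5 + z ) ) >= 5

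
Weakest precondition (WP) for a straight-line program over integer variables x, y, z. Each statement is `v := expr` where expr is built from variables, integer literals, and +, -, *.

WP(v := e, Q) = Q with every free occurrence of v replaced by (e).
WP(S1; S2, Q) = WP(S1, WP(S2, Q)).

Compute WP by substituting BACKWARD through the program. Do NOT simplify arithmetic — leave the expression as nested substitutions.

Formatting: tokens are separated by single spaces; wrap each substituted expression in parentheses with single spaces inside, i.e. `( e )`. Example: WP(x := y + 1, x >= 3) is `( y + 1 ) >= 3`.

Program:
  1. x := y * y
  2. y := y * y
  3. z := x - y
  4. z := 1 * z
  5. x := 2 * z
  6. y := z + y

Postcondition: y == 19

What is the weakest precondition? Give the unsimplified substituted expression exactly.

Answer: ( ( 1 * ( ( y * y ) - ( y * y ) ) ) + ( y * y ) ) == 19

Derivation:
post: y == 19
stmt 6: y := z + y  -- replace 1 occurrence(s) of y with (z + y)
  => ( z + y ) == 19
stmt 5: x := 2 * z  -- replace 0 occurrence(s) of x with (2 * z)
  => ( z + y ) == 19
stmt 4: z := 1 * z  -- replace 1 occurrence(s) of z with (1 * z)
  => ( ( 1 * z ) + y ) == 19
stmt 3: z := x - y  -- replace 1 occurrence(s) of z with (x - y)
  => ( ( 1 * ( x - y ) ) + y ) == 19
stmt 2: y := y * y  -- replace 2 occurrence(s) of y with (y * y)
  => ( ( 1 * ( x - ( y * y ) ) ) + ( y * y ) ) == 19
stmt 1: x := y * y  -- replace 1 occurrence(s) of x with (y * y)
  => ( ( 1 * ( ( y * y ) - ( y * y ) ) ) + ( y * y ) ) == 19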